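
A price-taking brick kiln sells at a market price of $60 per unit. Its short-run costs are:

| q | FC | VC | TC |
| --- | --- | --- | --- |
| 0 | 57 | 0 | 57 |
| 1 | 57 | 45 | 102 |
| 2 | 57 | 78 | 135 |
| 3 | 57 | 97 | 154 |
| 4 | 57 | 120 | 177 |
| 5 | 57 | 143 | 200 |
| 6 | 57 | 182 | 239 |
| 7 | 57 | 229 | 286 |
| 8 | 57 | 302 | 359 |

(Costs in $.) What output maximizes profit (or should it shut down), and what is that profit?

q = 7; profit = $134

Profit at each row (π = 60q − TC): q=0: -57; q=1: -42; q=2: -15; q=3: 26; q=4: 63; q=5: 100; q=6: 121; q=7: 134; q=8: 121.
Profit is maximized at q = 7. AVC there is 229/7 = $32.71 ≤ P, so producing beats shutting down (which would give -$57).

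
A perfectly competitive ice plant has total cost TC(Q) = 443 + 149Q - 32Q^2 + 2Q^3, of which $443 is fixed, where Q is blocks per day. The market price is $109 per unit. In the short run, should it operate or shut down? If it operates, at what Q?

Produce at Q = 10

From TC, MC = TC'(Q) = 149 - 64Q + 6Q^2 and AVC = VC/Q = 149 - 32Q + 2Q^2.
AVC hits its minimum where MC = AVC, at Q = 8, giving min AVC = 149 - 32·8 + 2·8^2 = $21.
Since P = $109 ≥ min AVC = $21, price covers variable cost and the firm should produce.
Solving P = MC: 40 - 64Q + 6Q^2 = 0 ⇒ Q = 2/3 or 10. On the upward-sloping branch, Q* = 10.
Check: AVC at Q = 10 is $29 ≤ P, so revenue covers variable cost.
Profit = P·Q − TC = 109·10 − 733 = $357.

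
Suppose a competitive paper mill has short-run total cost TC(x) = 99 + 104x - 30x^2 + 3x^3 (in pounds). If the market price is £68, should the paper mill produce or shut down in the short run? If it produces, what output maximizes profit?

Produce at x = 6

From TC, MC = TC'(x) = 104 - 60x + 9x^2 and AVC = VC/x = 104 - 30x + 3x^2.
AVC is minimized where dAVC/dx = -30 + 6x = 0, at x = 5; min AVC = 104 - 30·5 + 3·5^2 = £29.
Because £68 ≥ £29, revenue can cover variable cost; the firm operates.
Solving P = MC: 36 - 60x + 9x^2 = 0 ⇒ x = 2/3 or 6. On the upward-sloping branch, x* = 6.
Check: AVC at x = 6 is £32 ≤ P, so revenue covers variable cost.
Profit = P·x − TC = 68·6 − 291 = £117.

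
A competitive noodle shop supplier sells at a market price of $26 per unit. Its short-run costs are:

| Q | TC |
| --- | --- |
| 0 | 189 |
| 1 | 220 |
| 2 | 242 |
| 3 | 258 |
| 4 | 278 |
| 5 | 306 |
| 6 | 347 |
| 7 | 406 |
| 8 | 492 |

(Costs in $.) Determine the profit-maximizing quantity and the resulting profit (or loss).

Compute π = P·Q − TC at each output: Q=0: -189; Q=1: -194; Q=2: -190; Q=3: -180; Q=4: -174; Q=5: -176; Q=6: -191; Q=7: -224; Q=8: -284.
Profit is maximized at Q = 4. AVC there is 89/4 = $22.25 ≤ P, so producing beats shutting down (which would give -$189).

Q = 4; profit = -$174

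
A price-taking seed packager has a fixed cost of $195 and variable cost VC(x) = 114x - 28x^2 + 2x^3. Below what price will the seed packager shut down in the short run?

Short-run supply begins at min AVC. From VC = 114x - 28x^2 + 2x^3, AVC = 114 - 28x + 2x^2.
dAVC/dx = -28 + 4x = 0 gives x = 7. min AVC = 114 - 28·7 + 2·7^2 = 16.
So the shutdown price is $16.

$16 per unit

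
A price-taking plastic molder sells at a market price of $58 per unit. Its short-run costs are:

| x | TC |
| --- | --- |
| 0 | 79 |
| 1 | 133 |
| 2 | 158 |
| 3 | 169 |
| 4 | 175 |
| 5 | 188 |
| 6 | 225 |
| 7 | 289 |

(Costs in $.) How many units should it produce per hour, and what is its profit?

Compute π = P·x − TC at each output: x=0: -79; x=1: -75; x=2: -42; x=3: 5; x=4: 57; x=5: 102; x=6: 123; x=7: 117.
Profit is maximized at x = 6. AVC there is 146/6 = $24.33 ≤ P, so producing beats shutting down (which would give -$79).

x = 6; profit = $123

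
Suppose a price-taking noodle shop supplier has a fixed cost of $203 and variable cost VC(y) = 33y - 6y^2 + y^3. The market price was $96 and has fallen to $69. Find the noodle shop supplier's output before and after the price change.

AVC = 33 - 6y + y^2, minimized at y = 3 where min AVC = $24. MC = 33 - 12y + 3y^2.
At P = $96 ≥ min AVC, set P = MC on the rising branch: y = 7.
At P = $69 ≥ min AVC, set P = MC: y = 6. The firm stays open but cuts output.

Output falls from 7 to 6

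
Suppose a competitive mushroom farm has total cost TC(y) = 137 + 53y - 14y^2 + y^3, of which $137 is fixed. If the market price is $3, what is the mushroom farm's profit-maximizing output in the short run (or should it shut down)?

Shut down

Variable cost is VC = 53y - 14y^2 + y^3, so AVC = VC/y = 53 - 14y + y^2 and MC = dTC/dy = 53 - 28y + 3y^2.
The AVC parabola has its vertex at y = 14/2 = 7, where AVC = 53 - 14·7 + 7^2 = $4.
P = $3 lies below min AVC = $4; no output level covers variable cost.
Shutting down limits the loss to fixed cost, $137.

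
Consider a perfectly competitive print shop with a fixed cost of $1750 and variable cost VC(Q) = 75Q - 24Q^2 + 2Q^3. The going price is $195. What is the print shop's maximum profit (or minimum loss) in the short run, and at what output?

Profit = -$150 at Q = 10

AVC = 75 - 24Q + 2Q^2 has its minimum $3 at Q = 6; price $195 clears that bar, so the firm operates.
MC = 75 - 48Q + 6Q^2. Setting P = MC and taking the root on the rising branch gives Q* = 10.
TR = 195·10 = 1950. TC = 1750 + 350 = 2100. Profit = 1950 − 2100 = -$150.
That loss of $150 beats the $1750 the firm would lose by shutting down; producing recovers $1600 of fixed cost.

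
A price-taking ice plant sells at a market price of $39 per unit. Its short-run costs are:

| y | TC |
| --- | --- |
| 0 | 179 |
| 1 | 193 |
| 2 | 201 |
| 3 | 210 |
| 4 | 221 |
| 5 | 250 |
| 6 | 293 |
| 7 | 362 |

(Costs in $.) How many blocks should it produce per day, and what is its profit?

Compute π = P·y − TC at each output: y=0: -179; y=1: -154; y=2: -123; y=3: -93; y=4: -65; y=5: -55; y=6: -59; y=7: -89.
Profit is maximized at y = 5. AVC there is 71/5 = $14.20 ≤ P, so producing beats shutting down (which would give -$179).

y = 5; profit = -$55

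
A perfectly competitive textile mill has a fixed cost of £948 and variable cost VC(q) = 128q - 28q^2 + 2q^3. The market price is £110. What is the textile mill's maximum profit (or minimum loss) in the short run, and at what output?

Profit = -£300 at q = 9

AVC = 128 - 28q + 2q^2 has its minimum £30 at q = 7; price £110 clears that bar, so the firm operates.
With MC = 128 - 56q + 6q^2, P = MC on the upward-sloping part at q* = 9.
TR = 110·9 = 990. TC = 948 + 342 = 1290. Profit = 990 − 1290 = -£300.
That loss of £300 beats the £948 the firm would lose by shutting down; producing recovers £648 of fixed cost.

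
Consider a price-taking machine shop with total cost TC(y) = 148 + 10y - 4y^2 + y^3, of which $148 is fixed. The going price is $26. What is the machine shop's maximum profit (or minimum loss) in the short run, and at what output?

AVC = 10 - 4y + y^2 has its minimum $6 at y = 2; price $26 clears that bar, so the firm operates.
With MC = 10 - 8y + 3y^2, P = MC on the upward-sloping part at y* = 4.
TR = 26·4 = 104. TC = 148 + 40 = 188. Profit = 104 − 188 = -$84.
Shutting down would mean losing the fixed cost of $148, so operating at a loss of $84 is better by $64.

Profit = -$84 at y = 4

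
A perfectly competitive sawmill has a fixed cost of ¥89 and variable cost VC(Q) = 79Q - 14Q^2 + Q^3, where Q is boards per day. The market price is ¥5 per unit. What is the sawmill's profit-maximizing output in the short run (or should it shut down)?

Shut down

Variable cost is VC = 79Q - 14Q^2 + Q^3, so AVC = VC/Q = 79 - 14Q + Q^2 and MC = dTC/dQ = 79 - 28Q + 3Q^2.
AVC hits its minimum where MC = AVC, at Q = 7, giving min AVC = 79 - 14·7 + 7^2 = ¥30.
P = ¥5 lies below min AVC = ¥30; no output level covers variable cost.
The firm minimizes its loss by shutting down and losing only its fixed cost of ¥89.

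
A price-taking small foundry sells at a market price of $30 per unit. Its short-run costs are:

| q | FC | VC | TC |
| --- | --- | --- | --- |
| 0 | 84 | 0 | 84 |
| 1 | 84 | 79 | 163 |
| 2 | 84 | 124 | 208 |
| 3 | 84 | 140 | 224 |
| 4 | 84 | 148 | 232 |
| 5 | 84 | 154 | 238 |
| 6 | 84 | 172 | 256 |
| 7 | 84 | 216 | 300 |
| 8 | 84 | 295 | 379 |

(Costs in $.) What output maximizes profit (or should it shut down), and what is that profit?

Profit at each row (π = 30q − TC): q=0: -84; q=1: -133; q=2: -148; q=3: -134; q=4: -112; q=5: -88; q=6: -76; q=7: -90; q=8: -139.
Profit is maximized at q = 6. AVC there is 172/6 = $28.67 ≤ P, so producing beats shutting down (which would give -$84).

q = 6; profit = -$76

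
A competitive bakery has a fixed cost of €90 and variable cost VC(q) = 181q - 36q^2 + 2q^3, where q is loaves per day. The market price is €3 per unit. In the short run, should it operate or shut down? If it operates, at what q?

Shut down

From TC, MC = TC'(q) = 181 - 72q + 6q^2 and AVC = VC/q = 181 - 36q + 2q^2.
AVC hits its minimum where MC = AVC, at q = 9, giving min AVC = 181 - 36·9 + 2·9^2 = €19.
With P < min AVC (€3 < €19), every unit sold adds to the loss.
Best response: produce nothing and absorb the €90 fixed cost.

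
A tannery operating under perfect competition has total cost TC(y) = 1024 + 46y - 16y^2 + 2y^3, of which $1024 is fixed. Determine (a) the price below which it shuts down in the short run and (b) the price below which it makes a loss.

Shutdown price = $14; break-even price = $174

AVC = 46 - 16y + 2y^2; minimized at y = 4, giving min AVC = $14. That is the shutdown price.
ATC = 1024/y + 46 - 16y + 2y^2. Setting dATC/dy = −1024/y^2 − 16 + 4y = 0 gives y = 8 (since 4·8^3 − 16·8^2 = 1024).
min ATC = 1024/8 + 46 − 16·8 + 2·8^2 = $174. That is the break-even price.
For $14 ≤ P < $174 the firm produces at a loss; below $14 it shuts down.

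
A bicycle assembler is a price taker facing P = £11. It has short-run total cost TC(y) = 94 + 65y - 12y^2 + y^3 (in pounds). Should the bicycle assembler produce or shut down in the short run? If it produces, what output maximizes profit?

Shut down

Strip out fixed cost: VC = 65y - 12y^2 + y^3. Then AVC = 65 - 12y + y^2 and MC = 65 - 24y + 3y^2.
The AVC parabola has its vertex at y = 12/2 = 6, where AVC = 65 - 12·6 + 6^2 = £29.
P = £11 lies below min AVC = £29; no output level covers variable cost.
Shutting down limits the loss to fixed cost, £94.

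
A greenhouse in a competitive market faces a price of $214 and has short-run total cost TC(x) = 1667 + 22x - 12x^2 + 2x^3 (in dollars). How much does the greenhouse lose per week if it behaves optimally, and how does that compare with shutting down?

AVC = 22 - 12x + 2x^2; min AVC = $4 at x = 3. Since P = $214 ≥ min AVC, the firm produces.
MC = 22 - 24x + 6x^2. Setting P = MC and taking the root on the rising branch gives x* = 8.
TR = 214·8 = 1712. TC = 1667 + 432 = 2099. Profit = 1712 − 2099 = -$387.
Shutting down would mean losing the fixed cost of $1667, so operating at a loss of $387 is better by $1280.

Profit = -$387 at x = 8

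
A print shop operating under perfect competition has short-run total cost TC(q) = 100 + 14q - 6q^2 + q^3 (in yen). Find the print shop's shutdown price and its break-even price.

Shutdown price = min AVC. AVC = 14 - 6q + q^2, with vertex at q = 3 and minimum ¥5.
ATC = 100/q + 14 - 6q + q^2. Setting dATC/dq = −100/q^2 − 6 + 2q = 0 gives q = 5 (since 2·5^3 − 6·5^2 = 100).
min ATC = 100/5 + 14 − 6·5 + 5^2 = ¥29. That is the break-even price.
For ¥5 ≤ P < ¥29 the firm produces at a loss; below ¥5 it shuts down.

Shutdown price = ¥5; break-even price = ¥29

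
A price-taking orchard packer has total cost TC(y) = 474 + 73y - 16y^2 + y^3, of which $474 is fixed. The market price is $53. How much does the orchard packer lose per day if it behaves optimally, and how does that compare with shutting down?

AVC = 73 - 16y + y^2 has its minimum $9 at y = 8; price $53 clears that bar, so the firm operates.
With MC = 73 - 32y + 3y^2, P = MC on the upward-sloping part at y* = 10.
TR = 53·10 = 530. TC = 474 + 130 = 604. Profit = 530 − 604 = -$74.
That loss of $74 beats the $474 the firm would lose by shutting down; producing recovers $400 of fixed cost.

Profit = -$74 at y = 10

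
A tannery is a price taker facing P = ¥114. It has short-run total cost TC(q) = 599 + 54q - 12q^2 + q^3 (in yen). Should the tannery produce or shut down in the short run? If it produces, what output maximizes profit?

From TC, MC = TC'(q) = 54 - 24q + 3q^2 and AVC = VC/q = 54 - 12q + q^2.
The AVC parabola has its vertex at q = 12/2 = 6, where AVC = 54 - 12·6 + 6^2 = ¥18.
Since P = ¥114 ≥ min AVC = ¥18, price covers variable cost and the firm should produce.
Set P = MC: 114 = 54 - 24q + 3q^2 → -60 - 24q + 3q^2 = 0. The roots are q = -2 and q = 10; the profit-maximizing output is on the rising part of MC, so q* = 10.
Check: AVC at q = 10 is ¥34 ≤ P, so revenue covers variable cost.
Profit = P·q − TC = 114·10 − 939 = ¥201.

Produce at q = 10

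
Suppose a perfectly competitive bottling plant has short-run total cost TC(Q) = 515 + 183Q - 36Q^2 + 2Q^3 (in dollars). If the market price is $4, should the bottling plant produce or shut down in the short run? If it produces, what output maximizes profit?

Shut down

From TC, MC = TC'(Q) = 183 - 72Q + 6Q^2 and AVC = VC/Q = 183 - 36Q + 2Q^2.
The AVC parabola has its vertex at Q = 36/4 = 9, where AVC = 183 - 36·9 + 2·9^2 = $21.
P = $4 lies below min AVC = $21; no output level covers variable cost.
Shutting down limits the loss to fixed cost, $515.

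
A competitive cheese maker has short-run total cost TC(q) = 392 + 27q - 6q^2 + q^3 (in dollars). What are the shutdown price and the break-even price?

Shutdown price = min AVC. AVC = 27 - 6q + q^2, with vertex at q = 3 and minimum $18.
ATC = 392/q + 27 - 6q + q^2. Setting dATC/dq = −392/q^2 − 6 + 2q = 0 gives q = 7 (since 2·7^3 − 6·7^2 = 392).
min ATC = 392/7 + 27 − 6·7 + 7^2 = $90. That is the break-even price.
For $18 ≤ P < $90 the firm produces at a loss; below $18 it shuts down.

Shutdown price = $18; break-even price = $90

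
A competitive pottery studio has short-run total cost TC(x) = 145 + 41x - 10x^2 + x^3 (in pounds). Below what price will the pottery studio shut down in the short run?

The shutdown price is the minimum of AVC. VC = 41x - 10x^2 + x^3, so AVC = 41 - 10x + x^2.
dAVC/dx = -10 + 2x = 0 gives x = 5. min AVC = 41 - 10·5 + 5^2 = 16.
So the shutdown price is £16.

£16 per unit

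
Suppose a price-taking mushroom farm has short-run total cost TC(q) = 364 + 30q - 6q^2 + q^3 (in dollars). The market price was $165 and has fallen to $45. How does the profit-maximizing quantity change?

Output falls from 9 to 5

AVC = 30 - 6q + q^2, minimized at q = 3 where min AVC = $21. MC = 30 - 12q + 3q^2.
With P = $165 above the shutdown price, P = MC gives q = 9.
At P = $45 ≥ min AVC, set P = MC: q = 5. The firm stays open but cuts output.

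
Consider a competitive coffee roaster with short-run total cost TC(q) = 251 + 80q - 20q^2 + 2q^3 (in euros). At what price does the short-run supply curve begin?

The shutdown price is the minimum of AVC. VC = 80q - 20q^2 + 2q^3, so AVC = 80 - 20q + 2q^2.
dAVC/dq = -20 + 4q = 0 gives q = 5. min AVC = 80 - 20·5 + 2·5^2 = 30.
The firm shuts down for any P below €30.

€30 per unit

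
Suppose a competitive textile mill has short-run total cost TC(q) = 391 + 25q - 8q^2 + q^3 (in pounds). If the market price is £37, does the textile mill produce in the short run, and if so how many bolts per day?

From TC, MC = TC'(q) = 25 - 16q + 3q^2 and AVC = VC/q = 25 - 8q + q^2.
The AVC parabola has its vertex at q = 8/2 = 4, where AVC = 25 - 8·4 + 4^2 = £9.
Because £37 ≥ £9, revenue can cover variable cost; the firm operates.
Solving P = MC: -12 - 16q + 3q^2 = 0 ⇒ q = -2/3 or 6. On the upward-sloping branch, q* = 6.
Check: AVC at q = 6 is £13 ≤ P, so revenue covers variable cost.
Profit = P·q − TC = 37·6 − 469 = -£247, a loss, but smaller than the £391 fixed cost the firm would lose by shutting down.

Produce at q = 6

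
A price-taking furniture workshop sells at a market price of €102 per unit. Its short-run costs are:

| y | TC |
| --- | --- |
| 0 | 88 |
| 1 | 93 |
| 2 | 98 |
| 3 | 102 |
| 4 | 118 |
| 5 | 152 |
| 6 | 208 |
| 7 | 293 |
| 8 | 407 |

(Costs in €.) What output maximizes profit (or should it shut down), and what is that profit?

Profit at each row (π = 102y − TC): y=0: -88; y=1: 9; y=2: 106; y=3: 204; y=4: 290; y=5: 358; y=6: 404; y=7: 421; y=8: 409.
Profit is maximized at y = 7. AVC there is 205/7 = €29.29 ≤ P, so producing beats shutting down (which would give -€88).

y = 7; profit = €421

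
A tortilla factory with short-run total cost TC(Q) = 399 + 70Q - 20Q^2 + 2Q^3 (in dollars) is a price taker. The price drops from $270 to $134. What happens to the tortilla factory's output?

Output falls from 10 to 8

MC = 70 - 40Q + 6Q^2; the shutdown threshold is min AVC = $20 (at Q = 5).
At P = $270 ≥ min AVC, set P = MC on the rising branch: Q = 10.
At P = $134 ≥ min AVC, set P = MC: Q = 8. The firm stays open but cuts output.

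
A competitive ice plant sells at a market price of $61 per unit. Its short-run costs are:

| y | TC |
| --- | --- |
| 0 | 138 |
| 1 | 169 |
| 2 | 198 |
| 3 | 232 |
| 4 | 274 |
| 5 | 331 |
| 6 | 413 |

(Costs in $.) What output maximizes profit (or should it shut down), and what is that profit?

Profit at each row (π = 61y − TC): y=0: -138; y=1: -108; y=2: -76; y=3: -49; y=4: -30; y=5: -26; y=6: -47.
Profit is maximized at y = 5. AVC there is 193/5 = $38.60 ≤ P, so producing beats shutting down (which would give -$138).

y = 5; profit = -$26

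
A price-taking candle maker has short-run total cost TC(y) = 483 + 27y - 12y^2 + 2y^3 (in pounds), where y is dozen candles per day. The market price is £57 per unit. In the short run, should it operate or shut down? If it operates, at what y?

Variable cost is VC = 27y - 12y^2 + 2y^3, so AVC = VC/y = 27 - 12y + 2y^2 and MC = dTC/dy = 27 - 24y + 6y^2.
AVC is minimized where dAVC/dy = -12 + 4y = 0, at y = 3; min AVC = 27 - 12·3 + 2·3^2 = £9.
Since P = £57 ≥ min AVC = £9, price covers variable cost and the firm should produce.
P = MC gives -30 - 24y + 6y^2 = 0, with roots -1 and 5. Take the larger (rising MC): y* = 5.
Check: AVC at y = 5 is £17 ≤ P, so revenue covers variable cost.
Profit = P·y − TC = 57·5 − 568 = -£283, a loss, but smaller than the £483 fixed cost the firm would lose by shutting down.

Produce at y = 5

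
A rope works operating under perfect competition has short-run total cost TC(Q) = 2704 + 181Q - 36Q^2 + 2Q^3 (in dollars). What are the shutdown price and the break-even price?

Shutdown price = $19; break-even price = $259

Shutdown price = min AVC. AVC = 181 - 36Q + 2Q^2, with vertex at Q = 9 and minimum $19.
ATC = 2704/Q + 181 - 36Q + 2Q^2. Setting dATC/dQ = −2704/Q^2 − 36 + 4Q = 0 gives Q = 13 (since 4·13^3 − 36·13^2 = 2704).
min ATC = 2704/13 + 181 − 36·13 + 2·13^2 = $259. That is the break-even price.
For $19 ≤ P < $259 the firm produces at a loss; below $19 it shuts down.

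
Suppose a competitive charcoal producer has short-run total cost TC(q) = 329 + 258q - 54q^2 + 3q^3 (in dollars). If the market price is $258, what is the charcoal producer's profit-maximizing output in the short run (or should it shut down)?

Produce at q = 12

From TC, MC = TC'(q) = 258 - 108q + 9q^2 and AVC = VC/q = 258 - 54q + 3q^2.
AVC is minimized where dAVC/dq = -54 + 6q = 0, at q = 9; min AVC = 258 - 54·9 + 3·9^2 = $15.
Because $258 ≥ $15, revenue can cover variable cost; the firm operates.
Solving P = MC: -108q + 9q^2 = 0 ⇒ q = 0 or 12. On the upward-sloping branch, q* = 12.
Check: AVC at q = 12 is $42 ≤ P, so revenue covers variable cost.
Profit = P·q − TC = 258·12 − 833 = $2263.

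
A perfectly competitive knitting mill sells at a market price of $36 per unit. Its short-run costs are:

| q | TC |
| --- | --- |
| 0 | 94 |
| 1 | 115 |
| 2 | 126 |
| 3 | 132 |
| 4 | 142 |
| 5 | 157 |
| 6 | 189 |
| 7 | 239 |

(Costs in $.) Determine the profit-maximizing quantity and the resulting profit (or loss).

q = 6; profit = $27

Compute π = P·q − TC at each output: q=0: -94; q=1: -79; q=2: -54; q=3: -24; q=4: 2; q=5: 23; q=6: 27; q=7: 13.
Profit is maximized at q = 6. AVC there is 95/6 = $15.83 ≤ P, so producing beats shutting down (which would give -$94).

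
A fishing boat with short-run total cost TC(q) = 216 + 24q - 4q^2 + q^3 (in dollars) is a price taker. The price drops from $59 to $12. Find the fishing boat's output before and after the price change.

Output falls from 5 to 0 (the firm shuts down)

MC = 24 - 8q + 3q^2; the shutdown threshold is min AVC = $20 (at q = 2).
At P = $59 ≥ min AVC, set P = MC on the rising branch: q = 5.
At P = $12 < min AVC = $20, price no longer covers variable cost at any output, so the firm shuts down: q = 0.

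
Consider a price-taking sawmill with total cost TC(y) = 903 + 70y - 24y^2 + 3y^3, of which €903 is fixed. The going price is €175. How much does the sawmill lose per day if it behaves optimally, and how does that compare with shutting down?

Profit = -€21 at y = 7

AVC = 70 - 24y + 3y^2 has its minimum €22 at y = 4; price €175 clears that bar, so the firm operates.
MC = 70 - 48y + 9y^2. Setting P = MC and taking the root on the rising branch gives y* = 7.
TR = 175·7 = 1225. TC = 903 + 343 = 1246. Profit = 1225 − 1246 = -€21.
That loss of €21 beats the €903 the firm would lose by shutting down; producing recovers €882 of fixed cost.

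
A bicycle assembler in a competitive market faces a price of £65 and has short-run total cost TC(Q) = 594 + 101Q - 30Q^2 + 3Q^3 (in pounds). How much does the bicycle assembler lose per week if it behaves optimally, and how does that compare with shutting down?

AVC = 101 - 30Q + 3Q^2 has its minimum £26 at Q = 5; price £65 clears that bar, so the firm operates.
MC = 101 - 60Q + 9Q^2. Setting P = MC and taking the root on the rising branch gives Q* = 6.
TR = 65·6 = 390. TC = 594 + 174 = 768. Profit = 390 − 768 = -£378.
By producing, the firm covers all variable cost plus £216 of fixed cost; shutting down would lose the full £594.

Profit = -£378 at Q = 6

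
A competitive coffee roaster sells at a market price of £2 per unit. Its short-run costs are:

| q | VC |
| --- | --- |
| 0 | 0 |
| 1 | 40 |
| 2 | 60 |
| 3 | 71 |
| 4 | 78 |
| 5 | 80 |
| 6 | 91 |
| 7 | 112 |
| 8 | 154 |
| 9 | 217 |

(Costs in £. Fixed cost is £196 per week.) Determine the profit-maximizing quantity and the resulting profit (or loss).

q = 0 (shut down); profit = -£196

Tabulate TR − TC: q=0: -196; q=1: -234; q=2: -252; q=3: -261; q=4: -266; q=5: -266; q=6: -275; q=7: -294; q=8: -334; q=9: -395.
Profit is highest at q = 0. Equivalently, the lowest AVC in the table is 91/6 ≈ £15.17 at q = 6, and P = £2 falls below it — price never covers variable cost, so the firm shuts down and loses only its fixed cost.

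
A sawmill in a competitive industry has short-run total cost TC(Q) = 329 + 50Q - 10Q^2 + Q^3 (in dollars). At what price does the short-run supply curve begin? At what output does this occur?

$25 per unit, at Q = 5

The firm shuts down when price falls below the minimum of average variable cost. AVC = VC/Q = 50 - 10Q + Q^2.
dAVC/dQ = -10 + 2Q = 0 gives Q = 5. min AVC = 50 - 10·5 + 5^2 = 25.
For P < $25 the firm produces nothing.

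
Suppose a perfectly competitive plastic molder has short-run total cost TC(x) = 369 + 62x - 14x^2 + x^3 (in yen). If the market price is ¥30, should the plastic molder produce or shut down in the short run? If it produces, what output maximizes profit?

Produce at x = 8

From TC, MC = TC'(x) = 62 - 28x + 3x^2 and AVC = VC/x = 62 - 14x + x^2.
AVC is minimized where dAVC/dx = -14 + 2x = 0, at x = 7; min AVC = 62 - 14·7 + 7^2 = ¥13.
P = ¥30 exceeds min AVC = ¥13, so the firm stays open.
Solving P = MC: 32 - 28x + 3x^2 = 0 ⇒ x = 4/3 or 8. On the upward-sloping branch, x* = 8.
Check: AVC at x = 8 is ¥14 ≤ P, so revenue covers variable cost.
Profit = P·x − TC = 30·8 − 481 = -¥241, a loss, but smaller than the ¥369 fixed cost the firm would lose by shutting down.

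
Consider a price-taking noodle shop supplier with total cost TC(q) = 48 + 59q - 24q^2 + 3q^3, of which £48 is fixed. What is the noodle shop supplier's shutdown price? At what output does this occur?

The firm shuts down when price falls below the minimum of average variable cost. AVC = VC/q = 59 - 24q + 3q^2.
At the minimum of AVC, MC = AVC. MC = 59 - 48q + 9q^2; setting MC = AVC gives 6q^2 - 24q = 0, so q = 4. min AVC = 11.
For P < £11 the firm produces nothing.

£11 per unit, at q = 4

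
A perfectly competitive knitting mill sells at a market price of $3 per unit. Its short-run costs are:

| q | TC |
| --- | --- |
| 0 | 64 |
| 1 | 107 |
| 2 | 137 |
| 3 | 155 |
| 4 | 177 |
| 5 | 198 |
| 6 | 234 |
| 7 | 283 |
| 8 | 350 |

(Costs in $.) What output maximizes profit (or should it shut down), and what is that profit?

q = 0 (shut down); profit = -$64

Compute π = P·q − TC at each output: q=0: -64; q=1: -104; q=2: -131; q=3: -146; q=4: -165; q=5: -183; q=6: -216; q=7: -262; q=8: -326.
Profit is highest at q = 0. Equivalently, the lowest AVC in the table is 134/5 ≈ $26.80 at q = 5, and P = $3 falls below it — price never covers variable cost, so the firm shuts down and loses only its fixed cost.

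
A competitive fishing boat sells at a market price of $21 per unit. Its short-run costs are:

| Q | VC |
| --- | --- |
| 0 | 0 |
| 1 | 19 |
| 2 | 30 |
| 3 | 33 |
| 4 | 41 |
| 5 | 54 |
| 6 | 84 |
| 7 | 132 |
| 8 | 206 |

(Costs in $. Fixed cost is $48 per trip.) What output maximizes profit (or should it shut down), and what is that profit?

Q = 5; profit = $3

Profit at each row (π = 21Q − TC): Q=0: -48; Q=1: -46; Q=2: -36; Q=3: -18; Q=4: -5; Q=5: 3; Q=6: -6; Q=7: -33; Q=8: -86.
Profit is maximized at Q = 5. AVC there is 54/5 = $10.80 ≤ P, so producing beats shutting down (which would give -$48).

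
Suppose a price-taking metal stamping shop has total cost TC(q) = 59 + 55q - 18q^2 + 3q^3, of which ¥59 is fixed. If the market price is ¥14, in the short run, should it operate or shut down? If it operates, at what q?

Variable cost is VC = 55q - 18q^2 + 3q^3, so AVC = VC/q = 55 - 18q + 3q^2 and MC = dTC/dq = 55 - 36q + 9q^2.
The AVC parabola has its vertex at q = 18/6 = 3, where AVC = 55 - 18·3 + 3·3^2 = ¥28.
With P < min AVC (¥14 < ¥28), every unit sold adds to the loss.
Shutting down limits the loss to fixed cost, ¥59.

Shut down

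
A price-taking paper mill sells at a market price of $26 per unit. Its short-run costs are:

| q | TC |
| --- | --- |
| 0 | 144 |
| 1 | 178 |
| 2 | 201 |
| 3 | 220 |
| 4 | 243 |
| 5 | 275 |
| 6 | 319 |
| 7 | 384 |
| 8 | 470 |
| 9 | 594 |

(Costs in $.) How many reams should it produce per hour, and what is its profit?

q = 4; profit = -$139

Tabulate TR − TC: q=0: -144; q=1: -152; q=2: -149; q=3: -142; q=4: -139; q=5: -145; q=6: -163; q=7: -202; q=8: -262; q=9: -360.
Profit is maximized at q = 4. AVC there is 99/4 = $24.75 ≤ P, so producing beats shutting down (which would give -$144).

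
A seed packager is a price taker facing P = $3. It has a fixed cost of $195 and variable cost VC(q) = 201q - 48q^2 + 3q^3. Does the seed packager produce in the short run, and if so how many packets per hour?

Shut down

Strip out fixed cost: VC = 201q - 48q^2 + 3q^3. Then AVC = 201 - 48q + 3q^2 and MC = 201 - 96q + 9q^2.
The AVC parabola has its vertex at q = 48/6 = 8, where AVC = 201 - 48·8 + 3·8^2 = $9.
P = $3 lies below min AVC = $9; no output level covers variable cost.
Shutting down limits the loss to fixed cost, $195.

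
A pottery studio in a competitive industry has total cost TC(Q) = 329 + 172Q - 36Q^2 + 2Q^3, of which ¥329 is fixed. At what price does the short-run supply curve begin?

The shutdown price is the minimum of AVC. VC = 172Q - 36Q^2 + 2Q^3, so AVC = 172 - 36Q + 2Q^2.
At the minimum of AVC, MC = AVC. MC = 172 - 72Q + 6Q^2; setting MC = AVC gives 4Q^2 - 36Q = 0, so Q = 9. min AVC = 10.
For P < ¥10 the firm produces nothing.

¥10 per unit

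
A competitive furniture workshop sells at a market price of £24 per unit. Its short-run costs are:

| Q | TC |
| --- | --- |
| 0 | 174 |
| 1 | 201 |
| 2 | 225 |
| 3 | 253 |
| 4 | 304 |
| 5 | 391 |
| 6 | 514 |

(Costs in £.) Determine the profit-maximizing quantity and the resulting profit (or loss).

Profit at each row (π = 24Q − TC): Q=0: -174; Q=1: -177; Q=2: -177; Q=3: -181; Q=4: -208; Q=5: -271; Q=6: -370.
Profit is highest at Q = 0. Equivalently, the lowest AVC in the table is 51/2 ≈ £25.50 at Q = 2, and P = £24 falls below it — price never covers variable cost, so the firm shuts down and loses only its fixed cost.

Q = 0 (shut down); profit = -£174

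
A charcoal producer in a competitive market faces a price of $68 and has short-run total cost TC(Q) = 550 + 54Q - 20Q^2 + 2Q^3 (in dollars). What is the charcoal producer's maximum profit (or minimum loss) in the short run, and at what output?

Profit = -$158 at Q = 7

AVC = 54 - 20Q + 2Q^2 has its minimum $4 at Q = 5; price $68 clears that bar, so the firm operates.
With MC = 54 - 40Q + 6Q^2, P = MC on the upward-sloping part at Q* = 7.
TR = 68·7 = 476. TC = 550 + 84 = 634. Profit = 476 − 634 = -$158.
That loss of $158 beats the $550 the firm would lose by shutting down; producing recovers $392 of fixed cost.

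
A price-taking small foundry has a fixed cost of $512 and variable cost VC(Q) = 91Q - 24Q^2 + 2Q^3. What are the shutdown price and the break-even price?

Shutdown price = min AVC. AVC = 91 - 24Q + 2Q^2, with vertex at Q = 6 and minimum $19.
ATC = 512/Q + 91 - 24Q + 2Q^2. Setting dATC/dQ = −512/Q^2 − 24 + 4Q = 0 gives Q = 8 (since 4·8^3 − 24·8^2 = 512).
min ATC = 512/8 + 91 − 24·8 + 2·8^2 = $91. That is the break-even price.
Between these two prices the firm operates at a loss; above $91 it earns a profit.

Shutdown price = $19; break-even price = $91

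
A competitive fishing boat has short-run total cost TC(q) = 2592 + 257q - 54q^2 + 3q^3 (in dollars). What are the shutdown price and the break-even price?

Shutdown price = $14; break-even price = $257

Shutdown price = min AVC. AVC = 257 - 54q + 3q^2, with vertex at q = 9 and minimum $14.
ATC = 2592/q + 257 - 54q + 3q^2. Setting dATC/dq = −2592/q^2 − 54 + 6q = 0 gives q = 12 (since 6·12^3 − 54·12^2 = 2592).
min ATC = 2592/12 + 257 − 54·12 + 3·12^2 = $257. That is the break-even price.
Between these two prices the firm operates at a loss; above $257 it earns a profit.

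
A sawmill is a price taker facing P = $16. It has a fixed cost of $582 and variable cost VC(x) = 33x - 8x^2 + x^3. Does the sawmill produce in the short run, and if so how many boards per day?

Shut down

From TC, MC = TC'(x) = 33 - 16x + 3x^2 and AVC = VC/x = 33 - 8x + x^2.
AVC hits its minimum where MC = AVC, at x = 4, giving min AVC = 33 - 8·4 + 4^2 = $17.
P = $16 lies below min AVC = $17; no output level covers variable cost.
Best response: produce nothing and absorb the $582 fixed cost.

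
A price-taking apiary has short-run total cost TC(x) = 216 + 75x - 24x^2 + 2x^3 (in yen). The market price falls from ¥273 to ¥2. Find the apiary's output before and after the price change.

Output falls from 11 to 0 (the firm shuts down)

MC = 75 - 48x + 6x^2; the shutdown threshold is min AVC = ¥3 (at x = 6).
With P = ¥273 above the shutdown price, P = MC gives x = 11.
At P = ¥2 < min AVC = ¥3, price no longer covers variable cost at any output, so the firm shuts down: x = 0.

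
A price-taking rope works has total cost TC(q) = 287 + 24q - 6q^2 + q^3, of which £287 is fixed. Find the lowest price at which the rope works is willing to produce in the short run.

£15 per unit

Short-run supply begins at min AVC. From VC = 24q - 6q^2 + q^3, AVC = 24 - 6q + q^2.
dAVC/dq = -6 + 2q = 0 gives q = 3. min AVC = 24 - 6·3 + 3^2 = 15.
For P < £15 the firm produces nothing.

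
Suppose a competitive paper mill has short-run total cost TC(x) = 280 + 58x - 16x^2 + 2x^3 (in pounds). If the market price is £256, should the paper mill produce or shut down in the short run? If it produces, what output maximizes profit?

Produce at x = 9

Strip out fixed cost: VC = 58x - 16x^2 + 2x^3. Then AVC = 58 - 16x + 2x^2 and MC = 58 - 32x + 6x^2.
AVC hits its minimum where MC = AVC, at x = 4, giving min AVC = 58 - 16·4 + 2·4^2 = £26.
P = £256 exceeds min AVC = £26, so the firm stays open.
P = MC gives -198 - 32x + 6x^2 = 0, with roots -11/3 and 9. Take the larger (rising MC): x* = 9.
Check: AVC at x = 9 is £76 ≤ P, so revenue covers variable cost.
Profit = P·x − TC = 256·9 − 964 = £1340.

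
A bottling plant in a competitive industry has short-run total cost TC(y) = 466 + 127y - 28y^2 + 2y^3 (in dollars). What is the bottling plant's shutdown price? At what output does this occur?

The shutdown price is the minimum of AVC. VC = 127y - 28y^2 + 2y^3, so AVC = 127 - 28y + 2y^2.
At the minimum of AVC, MC = AVC. MC = 127 - 56y + 6y^2; setting MC = AVC gives 4y^2 - 28y = 0, so y = 7. min AVC = 29.
So the shutdown price is $29.

$29 per unit, at y = 7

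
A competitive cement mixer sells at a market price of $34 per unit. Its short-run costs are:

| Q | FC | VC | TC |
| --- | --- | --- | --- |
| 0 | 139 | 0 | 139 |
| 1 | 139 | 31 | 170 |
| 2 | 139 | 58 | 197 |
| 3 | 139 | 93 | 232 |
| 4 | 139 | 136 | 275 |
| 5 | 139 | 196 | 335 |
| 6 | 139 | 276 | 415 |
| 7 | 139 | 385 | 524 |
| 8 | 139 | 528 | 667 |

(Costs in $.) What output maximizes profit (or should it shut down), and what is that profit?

Compute π = P·Q − TC at each output: Q=0: -139; Q=1: -136; Q=2: -129; Q=3: -130; Q=4: -139; Q=5: -165; Q=6: -211; Q=7: -286; Q=8: -395.
Profit is maximized at Q = 2. AVC there is 58/2 = $29 ≤ P, so producing beats shutting down (which would give -$139).

Q = 2; profit = -$129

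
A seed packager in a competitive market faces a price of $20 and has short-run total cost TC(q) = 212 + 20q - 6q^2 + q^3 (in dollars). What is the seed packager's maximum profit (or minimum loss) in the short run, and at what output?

Profit = -$180 at q = 4

AVC = 20 - 6q + q^2 has its minimum $11 at q = 3; price $20 clears that bar, so the firm operates.
MC = 20 - 12q + 3q^2. Setting P = MC and taking the root on the rising branch gives q* = 4.
TR = 20·4 = 80. TC = 212 + 48 = 260. Profit = 80 − 260 = -$180.
Shutting down would mean losing the fixed cost of $212, so operating at a loss of $180 is better by $32.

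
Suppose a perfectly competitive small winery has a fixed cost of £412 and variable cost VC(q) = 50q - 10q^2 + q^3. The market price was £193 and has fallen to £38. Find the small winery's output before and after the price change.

Output falls from 11 to 6

MC = 50 - 20q + 3q^2; the shutdown threshold is min AVC = £25 (at q = 5).
With P = £193 above the shutdown price, P = MC gives q = 11.
At P = £38 ≥ min AVC, set P = MC: q = 6. The firm stays open but cuts output.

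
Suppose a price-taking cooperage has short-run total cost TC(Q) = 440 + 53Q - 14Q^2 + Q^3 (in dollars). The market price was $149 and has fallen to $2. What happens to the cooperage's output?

MC = 53 - 28Q + 3Q^2; the shutdown threshold is min AVC = $4 (at Q = 7).
With P = $149 above the shutdown price, P = MC gives Q = 12.
At P = $2 < min AVC = $4, price no longer covers variable cost at any output, so the firm shuts down: Q = 0.

Output falls from 12 to 0 (the firm shuts down)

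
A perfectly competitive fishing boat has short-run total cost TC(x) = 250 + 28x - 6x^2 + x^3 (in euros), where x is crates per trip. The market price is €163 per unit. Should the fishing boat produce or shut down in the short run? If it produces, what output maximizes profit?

Produce at x = 9

From TC, MC = TC'(x) = 28 - 12x + 3x^2 and AVC = VC/x = 28 - 6x + x^2.
The AVC parabola has its vertex at x = 6/2 = 3, where AVC = 28 - 6·3 + 3^2 = €19.
Since P = €163 ≥ min AVC = €19, price covers variable cost and the firm should produce.
Set P = MC: 163 = 28 - 12x + 3x^2 → -135 - 12x + 3x^2 = 0. The roots are x = -5 and x = 9; the profit-maximizing output is on the rising part of MC, so x* = 9.
Check: AVC at x = 9 is €55 ≤ P, so revenue covers variable cost.
Profit = P·x − TC = 163·9 − 745 = €722.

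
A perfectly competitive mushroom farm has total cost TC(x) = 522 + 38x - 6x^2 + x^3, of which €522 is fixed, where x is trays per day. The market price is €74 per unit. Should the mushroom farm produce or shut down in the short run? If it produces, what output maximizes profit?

Variable cost is VC = 38x - 6x^2 + x^3, so AVC = VC/x = 38 - 6x + x^2 and MC = dTC/dx = 38 - 12x + 3x^2.
The AVC parabola has its vertex at x = 6/2 = 3, where AVC = 38 - 6·3 + 3^2 = €29.
P = €74 exceeds min AVC = €29, so the firm stays open.
P = MC gives -36 - 12x + 3x^2 = 0, with roots -2 and 6. Take the larger (rising MC): x* = 6.
Check: AVC at x = 6 is €38 ≤ P, so revenue covers variable cost.
Profit = P·x − TC = 74·6 − 750 = -€306, a loss, but smaller than the €522 fixed cost the firm would lose by shutting down.

Produce at x = 6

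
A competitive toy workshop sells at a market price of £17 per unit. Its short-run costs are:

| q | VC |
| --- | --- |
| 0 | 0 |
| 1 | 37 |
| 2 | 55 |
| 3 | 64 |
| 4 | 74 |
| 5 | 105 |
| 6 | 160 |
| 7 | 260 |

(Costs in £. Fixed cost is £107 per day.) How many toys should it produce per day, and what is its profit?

Tabulate TR − TC: q=0: -107; q=1: -127; q=2: -128; q=3: -120; q=4: -113; q=5: -127; q=6: -165; q=7: -248.
Profit is highest at q = 0. Equivalently, the lowest AVC in the table is 74/4 ≈ £18.50 at q = 4, and P = £17 falls below it — price never covers variable cost, so the firm shuts down and loses only its fixed cost.

q = 0 (shut down); profit = -£107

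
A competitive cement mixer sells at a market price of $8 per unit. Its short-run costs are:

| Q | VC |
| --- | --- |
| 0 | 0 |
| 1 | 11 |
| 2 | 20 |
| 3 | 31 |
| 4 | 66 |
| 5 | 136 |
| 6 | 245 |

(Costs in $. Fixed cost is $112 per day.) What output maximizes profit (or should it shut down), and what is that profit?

Q = 0 (shut down); profit = -$112

Profit at each row (π = 8Q − TC): Q=0: -112; Q=1: -115; Q=2: -116; Q=3: -119; Q=4: -146; Q=5: -208; Q=6: -309.
Profit is highest at Q = 0. Equivalently, the lowest AVC in the table is 20/2 ≈ $10 at Q = 2, and P = $8 falls below it — price never covers variable cost, so the firm shuts down and loses only its fixed cost.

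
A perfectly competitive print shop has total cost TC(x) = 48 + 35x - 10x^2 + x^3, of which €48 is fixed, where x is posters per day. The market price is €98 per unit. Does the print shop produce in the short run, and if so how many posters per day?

Strip out fixed cost: VC = 35x - 10x^2 + x^3. Then AVC = 35 - 10x + x^2 and MC = 35 - 20x + 3x^2.
AVC is minimized where dAVC/dx = -10 + 2x = 0, at x = 5; min AVC = 35 - 10·5 + 5^2 = €10.
P = €98 exceeds min AVC = €10, so the firm stays open.
Solving P = MC: -63 - 20x + 3x^2 = 0 ⇒ x = -7/3 or 9. On the upward-sloping branch, x* = 9.
Check: AVC at x = 9 is €26 ≤ P, so revenue covers variable cost.
Profit = P·x − TC = 98·9 − 282 = €600.

Produce at x = 9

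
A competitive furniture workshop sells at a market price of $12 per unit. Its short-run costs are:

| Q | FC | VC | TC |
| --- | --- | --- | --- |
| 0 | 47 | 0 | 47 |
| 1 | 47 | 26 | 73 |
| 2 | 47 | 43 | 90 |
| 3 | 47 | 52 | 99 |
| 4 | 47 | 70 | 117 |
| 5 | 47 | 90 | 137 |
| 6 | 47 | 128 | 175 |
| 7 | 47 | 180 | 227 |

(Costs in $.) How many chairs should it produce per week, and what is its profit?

Profit at each row (π = 12Q − TC): Q=0: -47; Q=1: -61; Q=2: -66; Q=3: -63; Q=4: -69; Q=5: -77; Q=6: -103; Q=7: -143.
Profit is highest at Q = 0. Equivalently, the lowest AVC in the table is 52/3 ≈ $17.33 at Q = 3, and P = $12 falls below it — price never covers variable cost, so the firm shuts down and loses only its fixed cost.

Q = 0 (shut down); profit = -$47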